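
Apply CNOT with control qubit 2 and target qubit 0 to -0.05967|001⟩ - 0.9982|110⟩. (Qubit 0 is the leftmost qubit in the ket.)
-0.05967|101⟩ - 0.9982|110⟩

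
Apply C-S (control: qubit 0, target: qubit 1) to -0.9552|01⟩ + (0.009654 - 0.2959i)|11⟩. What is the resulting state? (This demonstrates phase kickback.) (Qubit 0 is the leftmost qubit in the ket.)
-0.9552|01⟩ + (0.2959 + 0.009654i)|11⟩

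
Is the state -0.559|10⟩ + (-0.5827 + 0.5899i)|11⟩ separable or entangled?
Separable

Writing the state as a|00⟩ + b|01⟩ + c|10⟩ + d|11⟩, it is a product state iff ad − bc = 0.
Here (a, b, c, d) = (0, 0, -0.559, (-0.5827 + 0.5899i)): ad − bc = (0)(-0.5827 + 0.5899i) − (0)(-0.559) = 0, so the state is separable.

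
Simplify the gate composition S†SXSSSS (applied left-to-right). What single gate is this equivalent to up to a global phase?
X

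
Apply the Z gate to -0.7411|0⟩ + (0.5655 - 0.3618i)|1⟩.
-0.7411|0⟩ + (-0.5655 + 0.3618i)|1⟩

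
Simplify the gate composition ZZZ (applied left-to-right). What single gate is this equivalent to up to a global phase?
Z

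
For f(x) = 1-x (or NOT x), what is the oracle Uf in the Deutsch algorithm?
CNOT followed by I ⊗ X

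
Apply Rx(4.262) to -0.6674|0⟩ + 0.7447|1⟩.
(0.3546 - 0.6309i)|0⟩ + (-0.3957 + 0.5654i)|1⟩

Rx(4.262) = [[cos(θ/2), −i·sin(θ/2)], [−i·sin(θ/2), cos(θ/2)]]; θ = 4.262, cos(θ/2) ≈ -0.531359, sin(θ/2) ≈ 0.847147.
With a = amp(|0⟩) = -0.6674 and b = amp(|1⟩) = 0.7447:
new amp(|0⟩) = (-0.531359)·a + (-0.847147i)·b = (0.3546 - 0.6309i)
new amp(|1⟩) = (-0.847147i)·a + (-0.531359)·b = (-0.3957 + 0.5654i)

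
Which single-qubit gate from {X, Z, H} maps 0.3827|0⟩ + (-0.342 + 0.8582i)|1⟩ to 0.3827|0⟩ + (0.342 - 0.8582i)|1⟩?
Z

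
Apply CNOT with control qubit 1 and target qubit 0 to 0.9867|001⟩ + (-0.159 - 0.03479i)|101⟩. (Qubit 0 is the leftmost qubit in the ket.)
0.9867|001⟩ + (-0.159 - 0.03479i)|101⟩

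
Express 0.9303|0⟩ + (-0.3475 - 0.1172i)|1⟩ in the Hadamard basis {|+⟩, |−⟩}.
(0.4121 - 0.08287i)|+⟩ + (0.9035 + 0.08287i)|−⟩

With |ψ⟩ = α|0⟩ + β|1⟩, the Hadamard-basis coefficients are ⟨+|ψ⟩ = (α + β)/√2 and ⟨−|ψ⟩ = (α − β)/√2.
Here α = 0.9303, β = (-0.3475 - 0.1172i): (α + β)/√2 = (0.4121 - 0.08287i), (α − β)/√2 = (0.9035 + 0.08287i).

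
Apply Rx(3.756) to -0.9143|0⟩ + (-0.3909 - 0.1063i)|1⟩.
(0.1752 + 0.3726i)|0⟩ + (0.1182 + 0.9036i)|1⟩

Rx(3.756) = [[cos(θ/2), −i·sin(θ/2)], [−i·sin(θ/2), cos(θ/2)]]; θ = 3.756, cos(θ/2) ≈ -0.302394, sin(θ/2) ≈ 0.953183.
With a = amp(|0⟩) = -0.9143 and b = amp(|1⟩) = (-0.3909 - 0.1063i):
new amp(|0⟩) = (-0.302394)·a + (-0.953183i)·b = (0.1752 + 0.3726i)
new amp(|1⟩) = (-0.953183i)·a + (-0.302394)·b = (0.1182 + 0.9036i)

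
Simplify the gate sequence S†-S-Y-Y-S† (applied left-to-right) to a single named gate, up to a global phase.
S†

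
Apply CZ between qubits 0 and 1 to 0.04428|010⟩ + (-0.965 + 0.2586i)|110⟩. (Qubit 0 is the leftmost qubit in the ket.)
0.04428|010⟩ + (0.965 - 0.2586i)|110⟩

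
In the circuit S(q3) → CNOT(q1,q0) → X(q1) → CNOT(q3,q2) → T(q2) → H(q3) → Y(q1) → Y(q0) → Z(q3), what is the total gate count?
9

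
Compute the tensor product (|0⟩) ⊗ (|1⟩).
|01⟩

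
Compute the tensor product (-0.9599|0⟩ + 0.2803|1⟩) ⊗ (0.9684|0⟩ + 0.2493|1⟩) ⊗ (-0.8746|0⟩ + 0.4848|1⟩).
0.813|000⟩ - 0.4507|001⟩ + 0.2093|010⟩ - 0.116|011⟩ - 0.2374|100⟩ + 0.1316|101⟩ - 0.06112|110⟩ + 0.03388|111⟩

amp(|b₁b₂…⟩) = product of the factor amplitudes for bits b₁, b₂, …; only kets whose every factor amplitude is nonzero survive.
|000⟩: (-0.9599)(0.9684)(-0.8746) = 0.813
|001⟩: (-0.9599)(0.9684)(0.4848) = -0.4507
|010⟩: (-0.9599)(0.2493)(-0.8746) = 0.2093
|011⟩: (-0.9599)(0.2493)(0.4848) = -0.116
|100⟩: (0.2803)(0.9684)(-0.8746) = -0.2374
|101⟩: (0.2803)(0.9684)(0.4848) = 0.1316
|110⟩: (0.2803)(0.2493)(-0.8746) = -0.06112
|111⟩: (0.2803)(0.2493)(0.4848) = 0.03388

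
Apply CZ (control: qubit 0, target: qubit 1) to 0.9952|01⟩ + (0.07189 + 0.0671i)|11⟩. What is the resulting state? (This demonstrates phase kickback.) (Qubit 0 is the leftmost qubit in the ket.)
0.9952|01⟩ + (-0.07189 - 0.0671i)|11⟩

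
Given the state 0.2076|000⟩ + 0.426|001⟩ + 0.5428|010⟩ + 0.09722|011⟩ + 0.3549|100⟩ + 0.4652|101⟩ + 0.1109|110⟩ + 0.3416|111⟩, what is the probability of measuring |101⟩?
0.2164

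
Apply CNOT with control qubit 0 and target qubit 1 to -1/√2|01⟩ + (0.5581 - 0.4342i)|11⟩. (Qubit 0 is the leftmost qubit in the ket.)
-1/√2|01⟩ + (0.5581 - 0.4342i)|10⟩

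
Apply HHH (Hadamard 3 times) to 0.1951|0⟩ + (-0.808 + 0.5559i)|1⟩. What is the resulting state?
(-0.4334 + 0.3931i)|0⟩ + (0.7093 - 0.3931i)|1⟩

H² = I, so H^3 = H: a single Hadamard. With (a, b) = (0.1951, (-0.808 + 0.5559i)), H gives ((a + b)/√2, (a − b)/√2) = ((-0.4334 + 0.3931i), (0.7093 - 0.3931i)).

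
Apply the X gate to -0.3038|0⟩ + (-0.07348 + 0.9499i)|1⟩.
(-0.07348 + 0.9499i)|0⟩ - 0.3038|1⟩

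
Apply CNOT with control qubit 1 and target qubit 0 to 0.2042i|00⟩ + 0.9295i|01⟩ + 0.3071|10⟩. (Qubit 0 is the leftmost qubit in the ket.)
0.2042i|00⟩ + 0.3071|10⟩ + 0.9295i|11⟩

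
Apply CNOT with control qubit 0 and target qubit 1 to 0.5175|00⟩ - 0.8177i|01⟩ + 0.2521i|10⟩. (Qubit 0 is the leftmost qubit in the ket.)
0.5175|00⟩ - 0.8177i|01⟩ + 0.2521i|11⟩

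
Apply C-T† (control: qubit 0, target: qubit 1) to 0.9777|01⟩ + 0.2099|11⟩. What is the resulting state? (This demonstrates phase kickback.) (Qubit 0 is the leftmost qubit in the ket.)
0.9777|01⟩ + (0.1484 - 0.1484i)|11⟩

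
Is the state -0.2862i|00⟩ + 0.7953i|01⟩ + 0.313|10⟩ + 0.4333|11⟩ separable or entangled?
Entangled

Writing the state as a|00⟩ + b|01⟩ + c|10⟩ + d|11⟩, it is a product state iff ad − bc = 0.
Here (a, b, c, d) = (-0.2862i, 0.7953i, 0.313, 0.4333): ad − bc = (-0.2862i)(0.4333) − (0.7953i)(0.313) = -0.3729i ≠ 0, so the state is entangled.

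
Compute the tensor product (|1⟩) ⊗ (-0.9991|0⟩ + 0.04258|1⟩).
-0.9991|10⟩ + 0.04258|11⟩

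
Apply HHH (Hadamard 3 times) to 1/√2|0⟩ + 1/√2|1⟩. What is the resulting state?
|0⟩

H² = I, so H^3 = H: a single Hadamard. With (a, b) = (1/√2, 1/√2), H gives ((a + b)/√2, (a − b)/√2) = (1, 0).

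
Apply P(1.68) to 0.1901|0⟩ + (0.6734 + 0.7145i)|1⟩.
0.1901|0⟩ + (-0.7836 + 0.5915i)|1⟩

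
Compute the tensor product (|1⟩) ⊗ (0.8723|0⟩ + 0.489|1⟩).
0.8723|10⟩ + 0.489|11⟩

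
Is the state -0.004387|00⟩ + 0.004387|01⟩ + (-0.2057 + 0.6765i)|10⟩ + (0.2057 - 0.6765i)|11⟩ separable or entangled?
Separable

Writing the state as a|00⟩ + b|01⟩ + c|10⟩ + d|11⟩, it is a product state iff ad − bc = 0.
Here (a, b, c, d) = (-0.004387, 0.004387, (-0.2057 + 0.6765i), (0.2057 - 0.6765i)): ad − bc = (-0.004387)(0.2057 - 0.6765i) − (0.004387)(-0.2057 + 0.6765i) = 0, so the state is separable.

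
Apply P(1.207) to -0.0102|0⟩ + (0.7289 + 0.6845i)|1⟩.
-0.0102|0⟩ + (-0.3803 + 0.9248i)|1⟩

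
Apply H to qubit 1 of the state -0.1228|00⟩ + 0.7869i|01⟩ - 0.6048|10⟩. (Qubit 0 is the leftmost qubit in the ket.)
(-0.08683 + 0.5564i)|00⟩ + (-0.08683 - 0.5564i)|01⟩ - 0.4277|10⟩ - 0.4277|11⟩

H on qubit 1 mixes each pair of kets that differ only in qubit 1: amplitudes (a, b) of (|…0…⟩, |…1…⟩) become ((a + b)/√2, (a − b)/√2). Kets absent from the input have amplitude 0.
(|00⟩, |01⟩): (a, b) = (-0.1228, 0.7869i) → ((-0.08683 + 0.5564i), (-0.08683 - 0.5564i))
(|10⟩, |11⟩): (a, b) = (-0.6048, 0) → (-0.4277, -0.4277)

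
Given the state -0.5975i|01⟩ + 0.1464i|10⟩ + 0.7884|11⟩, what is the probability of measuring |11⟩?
0.6216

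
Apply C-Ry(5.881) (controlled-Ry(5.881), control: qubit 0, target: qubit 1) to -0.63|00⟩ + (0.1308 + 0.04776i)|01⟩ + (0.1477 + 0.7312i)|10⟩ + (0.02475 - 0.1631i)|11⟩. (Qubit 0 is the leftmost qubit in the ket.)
-0.63|00⟩ + (0.1308 + 0.04776i)|01⟩ + (-0.1497 - 0.6839i)|10⟩ + (0.00525 + 0.3059i)|11⟩

C-Ry(5.881) leaves the control-|0⟩ kets |00⟩, |01⟩ unchanged and applies Ry(5.881) to qubit 1 on the control-|1⟩ pair (|10⟩, |11⟩).
Ry(5.881) = [[cos(θ/2), −sin(θ/2)], [sin(θ/2), cos(θ/2)]]; θ = 5.881, cos(θ/2) ≈ -0.979849, sin(θ/2) ≈ 0.19974.
With a = amp(|10⟩) = (0.1477 + 0.7312i) and b = amp(|11⟩) = (0.02475 - 0.1631i):
new amp(|10⟩) = (-0.979849)·a + (-0.19974)·b = (-0.1497 - 0.6839i)
new amp(|11⟩) = (0.19974)·a + (-0.979849)·b = (0.00525 + 0.3059i)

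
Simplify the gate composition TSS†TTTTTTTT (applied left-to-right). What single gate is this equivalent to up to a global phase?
T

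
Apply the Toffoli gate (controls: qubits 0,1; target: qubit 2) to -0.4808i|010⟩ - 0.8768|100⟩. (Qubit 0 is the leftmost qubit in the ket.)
-0.4808i|010⟩ - 0.8768|100⟩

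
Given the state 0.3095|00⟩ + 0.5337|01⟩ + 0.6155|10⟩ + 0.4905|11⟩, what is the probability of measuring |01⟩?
0.2848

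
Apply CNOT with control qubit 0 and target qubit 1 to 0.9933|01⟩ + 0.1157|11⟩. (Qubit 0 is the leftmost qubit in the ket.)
0.9933|01⟩ + 0.1157|10⟩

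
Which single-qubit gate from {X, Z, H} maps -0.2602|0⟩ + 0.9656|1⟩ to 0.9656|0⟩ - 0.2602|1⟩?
X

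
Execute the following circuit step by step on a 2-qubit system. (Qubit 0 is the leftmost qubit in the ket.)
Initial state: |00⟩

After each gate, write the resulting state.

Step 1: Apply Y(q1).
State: i|01⟩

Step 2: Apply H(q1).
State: (1/√2)i|00⟩ - (1/√2)i|01⟩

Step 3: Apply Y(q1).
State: -1/√2|00⟩ - 1/√2|01⟩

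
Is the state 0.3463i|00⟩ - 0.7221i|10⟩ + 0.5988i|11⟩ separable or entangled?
Entangled

Writing the state as a|00⟩ + b|01⟩ + c|10⟩ + d|11⟩, it is a product state iff ad − bc = 0.
Here (a, b, c, d) = (0.3463i, 0, -0.7221i, 0.5988i): ad − bc = (0.3463i)(0.5988i) − (0)(-0.7221i) = -0.2074 ≠ 0, so the state is entangled.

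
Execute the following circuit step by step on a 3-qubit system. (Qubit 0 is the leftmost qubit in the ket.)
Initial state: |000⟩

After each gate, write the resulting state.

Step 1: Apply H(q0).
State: 1/√2|000⟩ + 1/√2|100⟩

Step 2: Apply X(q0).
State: 1/√2|000⟩ + 1/√2|100⟩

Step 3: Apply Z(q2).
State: 1/√2|000⟩ + 1/√2|100⟩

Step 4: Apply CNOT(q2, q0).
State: 1/√2|000⟩ + 1/√2|100⟩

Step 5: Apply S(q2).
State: 1/√2|000⟩ + 1/√2|100⟩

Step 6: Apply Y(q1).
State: (1/√2)i|010⟩ + (1/√2)i|110⟩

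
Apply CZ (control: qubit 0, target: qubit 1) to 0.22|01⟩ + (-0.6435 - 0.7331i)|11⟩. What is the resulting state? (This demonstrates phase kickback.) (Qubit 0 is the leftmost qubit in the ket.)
0.22|01⟩ + (0.6435 + 0.7331i)|11⟩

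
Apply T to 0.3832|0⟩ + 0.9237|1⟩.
0.3832|0⟩ + (0.6532 + 0.6532i)|1⟩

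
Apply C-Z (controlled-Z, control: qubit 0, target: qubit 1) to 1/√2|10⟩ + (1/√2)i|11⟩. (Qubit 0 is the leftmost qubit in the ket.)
1/√2|10⟩ - (1/√2)i|11⟩

C-Z leaves the control-|0⟩ kets |00⟩, |01⟩ unchanged and applies Z to qubit 1 on the control-|1⟩ pair (|10⟩, |11⟩).
Z = [[1, 0], [0, -1]].
With a = amp(|10⟩) = 1/√2 and b = amp(|11⟩) = (1/√2)i:
new amp(|10⟩) = (1)·a = 1/√2
new amp(|11⟩) = (-1)·b = -(1/√2)i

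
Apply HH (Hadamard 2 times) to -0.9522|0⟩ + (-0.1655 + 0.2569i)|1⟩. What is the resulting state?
-0.9522|0⟩ + (-0.1655 + 0.2569i)|1⟩

H² = I, so an even number of Hadamards cancels: H^2 = I and the state is unchanged.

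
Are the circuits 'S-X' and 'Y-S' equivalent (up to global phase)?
Yes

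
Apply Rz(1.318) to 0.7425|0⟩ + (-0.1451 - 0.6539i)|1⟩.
(0.587 - 0.4547i)|0⟩ + (0.2857 - 0.6058i)|1⟩

Rz(1.318) = [[e^(−iθ/2), 0], [0, e^(iθ/2)]] with e^(±iθ/2) = cos(θ/2) ± i·sin(θ/2); θ = 1.318, cos(θ/2) ≈ 0.790605, sin(θ/2) ≈ 0.612327.
With a = amp(|0⟩) = 0.7425 and b = amp(|1⟩) = (-0.1451 - 0.6539i):
new amp(|0⟩) = (0.790605 - 0.612327i)·a = (0.587 - 0.4547i)
new amp(|1⟩) = (0.790605 + 0.612327i)·b = (0.2857 - 0.6058i)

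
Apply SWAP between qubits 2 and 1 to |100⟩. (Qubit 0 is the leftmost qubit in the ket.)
|100⟩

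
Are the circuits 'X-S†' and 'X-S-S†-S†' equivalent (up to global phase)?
Yes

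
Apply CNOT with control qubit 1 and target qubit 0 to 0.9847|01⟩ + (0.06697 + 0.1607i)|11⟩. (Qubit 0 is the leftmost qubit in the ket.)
(0.06697 + 0.1607i)|01⟩ + 0.9847|11⟩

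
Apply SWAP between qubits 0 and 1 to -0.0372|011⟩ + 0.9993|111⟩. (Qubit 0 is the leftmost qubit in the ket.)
-0.0372|101⟩ + 0.9993|111⟩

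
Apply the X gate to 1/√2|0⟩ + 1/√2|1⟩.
1/√2|0⟩ + 1/√2|1⟩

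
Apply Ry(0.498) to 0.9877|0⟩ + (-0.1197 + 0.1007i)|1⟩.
(0.9867 - 0.02482i)|0⟩ + (0.1274 + 0.09759i)|1⟩

Ry(0.498) = [[cos(θ/2), −sin(θ/2)], [sin(θ/2), cos(θ/2)]]; θ = 0.498, cos(θ/2) ≈ 0.969159, sin(θ/2) ≈ 0.246435.
With a = amp(|0⟩) = 0.9877 and b = amp(|1⟩) = (-0.1197 + 0.1007i):
new amp(|0⟩) = (0.969159)·a + (-0.246435)·b = (0.9867 - 0.02482i)
new amp(|1⟩) = (0.246435)·a + (0.969159)·b = (0.1274 + 0.09759i)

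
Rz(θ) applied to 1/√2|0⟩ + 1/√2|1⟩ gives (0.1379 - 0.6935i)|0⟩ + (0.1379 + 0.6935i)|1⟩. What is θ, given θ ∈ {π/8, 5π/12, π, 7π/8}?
7π/8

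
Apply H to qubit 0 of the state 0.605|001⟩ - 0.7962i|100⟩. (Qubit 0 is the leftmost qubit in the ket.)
-0.563i|000⟩ + 0.4278|001⟩ + 0.563i|100⟩ + 0.4278|101⟩

H on qubit 0 mixes each pair of kets that differ only in qubit 0: amplitudes (a, b) of (|…0…⟩, |…1…⟩) become ((a + b)/√2, (a − b)/√2). Kets absent from the input have amplitude 0.
(|000⟩, |100⟩): (a, b) = (0, -0.7962i) → (-0.563i, 0.563i)
(|001⟩, |101⟩): (a, b) = (0.605, 0) → (0.4278, 0.4278)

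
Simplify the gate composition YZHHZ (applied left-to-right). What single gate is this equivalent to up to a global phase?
Y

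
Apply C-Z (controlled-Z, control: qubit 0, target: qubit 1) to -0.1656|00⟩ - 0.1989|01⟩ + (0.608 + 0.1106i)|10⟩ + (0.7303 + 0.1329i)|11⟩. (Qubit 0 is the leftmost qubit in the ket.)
-0.1656|00⟩ - 0.1989|01⟩ + (0.608 + 0.1106i)|10⟩ + (-0.7303 - 0.1329i)|11⟩

C-Z leaves the control-|0⟩ kets |00⟩, |01⟩ unchanged and applies Z to qubit 1 on the control-|1⟩ pair (|10⟩, |11⟩).
Z = [[1, 0], [0, -1]].
With a = amp(|10⟩) = (0.608 + 0.1106i) and b = amp(|11⟩) = (0.7303 + 0.1329i):
new amp(|10⟩) = (1)·a = (0.608 + 0.1106i)
new amp(|11⟩) = (-1)·b = (-0.7303 - 0.1329i)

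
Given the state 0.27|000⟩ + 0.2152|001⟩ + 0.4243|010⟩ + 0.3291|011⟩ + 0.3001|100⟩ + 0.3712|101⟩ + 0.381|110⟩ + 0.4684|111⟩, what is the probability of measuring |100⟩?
0.09006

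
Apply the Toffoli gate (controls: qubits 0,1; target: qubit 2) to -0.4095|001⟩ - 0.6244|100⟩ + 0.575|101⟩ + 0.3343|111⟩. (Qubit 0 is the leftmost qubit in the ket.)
-0.4095|001⟩ - 0.6244|100⟩ + 0.575|101⟩ + 0.3343|110⟩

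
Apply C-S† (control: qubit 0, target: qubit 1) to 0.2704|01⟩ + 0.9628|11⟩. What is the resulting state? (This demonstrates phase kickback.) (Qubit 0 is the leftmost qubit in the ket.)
0.2704|01⟩ - 0.9628i|11⟩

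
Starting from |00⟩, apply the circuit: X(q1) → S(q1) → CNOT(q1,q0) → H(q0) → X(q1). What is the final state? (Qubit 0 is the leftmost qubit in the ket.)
(1/√2)i|00⟩ - (1/√2)i|10⟩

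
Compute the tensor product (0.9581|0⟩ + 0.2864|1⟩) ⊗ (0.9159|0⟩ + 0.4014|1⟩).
0.8775|00⟩ + 0.3846|01⟩ + 0.2623|10⟩ + 0.115|11⟩

amp(|b₁b₂…⟩) = product of the factor amplitudes for bits b₁, b₂, …; only kets whose every factor amplitude is nonzero survive.
|00⟩: (0.9581)(0.9159) = 0.8775
|01⟩: (0.9581)(0.4014) = 0.3846
|10⟩: (0.2864)(0.9159) = 0.2623
|11⟩: (0.2864)(0.4014) = 0.115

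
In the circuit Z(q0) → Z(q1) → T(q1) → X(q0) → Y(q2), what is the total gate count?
5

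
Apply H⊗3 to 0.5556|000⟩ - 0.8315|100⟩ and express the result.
-0.09755|000⟩ - 0.09755|001⟩ - 0.09755|010⟩ - 0.09755|011⟩ + 0.4904|100⟩ + 0.4904|101⟩ + 0.4904|110⟩ + 0.4904|111⟩

H⊗3 gives amp(|y⟩) = (1/2√2) Σ_x (−1)^(x·y) amp(|x⟩), where x·y is the number of positions in which both x and y have a 1.
|000⟩: (0.5556 - 0.8315)/(2√2) = -0.09755
|001⟩: (0.5556 - 0.8315)/(2√2) = -0.09755
|010⟩: (0.5556 - 0.8315)/(2√2) = -0.09755
|011⟩: (0.5556 - 0.8315)/(2√2) = -0.09755
|100⟩: (0.5556 + 0.8315)/(2√2) = 0.4904
|101⟩: (0.5556 + 0.8315)/(2√2) = 0.4904
|110⟩: (0.5556 + 0.8315)/(2√2) = 0.4904
|111⟩: (0.5556 + 0.8315)/(2√2) = 0.4904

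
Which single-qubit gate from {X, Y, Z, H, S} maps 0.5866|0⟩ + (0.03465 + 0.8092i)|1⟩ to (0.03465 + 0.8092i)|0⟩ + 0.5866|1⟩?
X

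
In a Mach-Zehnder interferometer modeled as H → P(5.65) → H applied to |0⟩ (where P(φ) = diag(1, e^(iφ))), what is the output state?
(0.9031 - 0.2959i)|0⟩ + (0.09693 + 0.2959i)|1⟩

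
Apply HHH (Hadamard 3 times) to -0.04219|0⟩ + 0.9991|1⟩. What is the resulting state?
0.6766|0⟩ - 0.7363|1⟩

H² = I, so H^3 = H: a single Hadamard. With (a, b) = (-0.04219, 0.9991), H gives ((a + b)/√2, (a − b)/√2) = (0.6766, -0.7363).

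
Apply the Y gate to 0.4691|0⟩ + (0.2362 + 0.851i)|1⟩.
(0.851 - 0.2362i)|0⟩ + 0.4691i|1⟩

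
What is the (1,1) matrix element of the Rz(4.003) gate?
(-0.4175 + 0.9087i)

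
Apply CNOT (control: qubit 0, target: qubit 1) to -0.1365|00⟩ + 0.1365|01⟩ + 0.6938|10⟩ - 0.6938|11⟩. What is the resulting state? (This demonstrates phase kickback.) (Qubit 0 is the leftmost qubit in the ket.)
-0.1365|00⟩ + 0.1365|01⟩ - 0.6938|10⟩ + 0.6938|11⟩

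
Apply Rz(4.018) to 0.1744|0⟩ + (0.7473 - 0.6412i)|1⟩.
(-0.074 - 0.1579i)|0⟩ + (0.2635 + 0.9488i)|1⟩

Rz(4.018) = [[e^(−iθ/2), 0], [0, e^(iθ/2)]] with e^(±iθ/2) = cos(θ/2) ± i·sin(θ/2); θ = 4.018, cos(θ/2) ≈ -0.424314, sin(θ/2) ≈ 0.905515.
With a = amp(|0⟩) = 0.1744 and b = amp(|1⟩) = (0.7473 - 0.6412i):
new amp(|0⟩) = (-0.424314 - 0.905515i)·a = (-0.074 - 0.1579i)
new amp(|1⟩) = (-0.424314 + 0.905515i)·b = (0.2635 + 0.9488i)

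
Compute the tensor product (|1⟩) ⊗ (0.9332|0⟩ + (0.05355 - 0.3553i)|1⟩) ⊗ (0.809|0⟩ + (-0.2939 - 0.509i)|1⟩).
0.755|100⟩ + (-0.2743 - 0.475i)|101⟩ + (0.04332 - 0.2874i)|110⟩ + (-0.1966 + 0.07717i)|111⟩

amp(|b₁b₂…⟩) = product of the factor amplitudes for bits b₁, b₂, …; only kets whose every factor amplitude is nonzero survive.
|100⟩: (1)(0.9332)(0.809) = 0.755
|101⟩: (1)(0.9332)(-0.2939 - 0.509i) = (-0.2743 - 0.475i)
|110⟩: (1)(0.05355 - 0.3553i)(0.809) = (0.04332 - 0.2874i)
|111⟩: (1)(0.05355 - 0.3553i)(-0.2939 - 0.509i) = (-0.1966 + 0.07717i)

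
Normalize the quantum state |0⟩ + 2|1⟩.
1/√5|0⟩ + 0.8944|1⟩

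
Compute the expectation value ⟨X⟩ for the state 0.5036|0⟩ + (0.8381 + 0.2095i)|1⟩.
0.8441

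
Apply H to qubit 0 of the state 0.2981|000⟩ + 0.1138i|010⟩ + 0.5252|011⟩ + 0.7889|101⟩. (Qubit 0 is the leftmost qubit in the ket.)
0.2108|000⟩ + 0.5578|001⟩ + 0.08047i|010⟩ + 0.3714|011⟩ + 0.2108|100⟩ - 0.5578|101⟩ + 0.08047i|110⟩ + 0.3714|111⟩

H on qubit 0 mixes each pair of kets that differ only in qubit 0: amplitudes (a, b) of (|…0…⟩, |…1…⟩) become ((a + b)/√2, (a − b)/√2). Kets absent from the input have amplitude 0.
(|000⟩, |100⟩): (a, b) = (0.2981, 0) → (0.2108, 0.2108)
(|001⟩, |101⟩): (a, b) = (0, 0.7889) → (0.5578, -0.5578)
(|010⟩, |110⟩): (a, b) = (0.1138i, 0) → (0.08047i, 0.08047i)
(|011⟩, |111⟩): (a, b) = (0.5252, 0) → (0.3714, 0.3714)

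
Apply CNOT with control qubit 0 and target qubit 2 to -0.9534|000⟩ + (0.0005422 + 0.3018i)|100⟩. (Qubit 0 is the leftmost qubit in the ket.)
-0.9534|000⟩ + (0.0005422 + 0.3018i)|101⟩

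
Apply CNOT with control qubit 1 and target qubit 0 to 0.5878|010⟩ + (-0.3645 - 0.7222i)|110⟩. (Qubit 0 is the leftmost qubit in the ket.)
(-0.3645 - 0.7222i)|010⟩ + 0.5878|110⟩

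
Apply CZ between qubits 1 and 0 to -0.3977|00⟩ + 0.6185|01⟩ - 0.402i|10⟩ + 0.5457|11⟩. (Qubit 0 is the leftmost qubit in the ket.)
-0.3977|00⟩ + 0.6185|01⟩ - 0.402i|10⟩ - 0.5457|11⟩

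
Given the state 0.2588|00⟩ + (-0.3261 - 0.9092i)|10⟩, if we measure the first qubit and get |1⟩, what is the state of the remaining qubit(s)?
(-0.3376 - 0.9413i)|0⟩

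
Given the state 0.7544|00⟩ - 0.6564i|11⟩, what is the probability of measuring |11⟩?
0.4309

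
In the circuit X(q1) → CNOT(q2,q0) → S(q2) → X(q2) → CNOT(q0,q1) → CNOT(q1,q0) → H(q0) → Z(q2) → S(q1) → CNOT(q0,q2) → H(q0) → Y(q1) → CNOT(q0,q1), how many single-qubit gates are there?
8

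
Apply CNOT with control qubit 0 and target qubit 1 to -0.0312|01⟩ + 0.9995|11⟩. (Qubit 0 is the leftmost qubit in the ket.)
-0.0312|01⟩ + 0.9995|10⟩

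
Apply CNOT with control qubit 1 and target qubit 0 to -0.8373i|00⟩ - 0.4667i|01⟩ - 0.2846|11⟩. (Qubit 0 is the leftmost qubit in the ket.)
-0.8373i|00⟩ - 0.2846|01⟩ - 0.4667i|11⟩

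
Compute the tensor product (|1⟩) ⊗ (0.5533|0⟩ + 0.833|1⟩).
0.5533|10⟩ + 0.833|11⟩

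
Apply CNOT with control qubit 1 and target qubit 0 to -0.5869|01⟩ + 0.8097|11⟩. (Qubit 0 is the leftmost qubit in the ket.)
0.8097|01⟩ - 0.5869|11⟩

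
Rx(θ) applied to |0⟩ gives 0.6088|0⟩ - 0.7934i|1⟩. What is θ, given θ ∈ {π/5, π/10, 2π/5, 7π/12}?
7π/12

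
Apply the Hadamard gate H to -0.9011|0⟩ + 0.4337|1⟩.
-0.3305|0⟩ - 0.9438|1⟩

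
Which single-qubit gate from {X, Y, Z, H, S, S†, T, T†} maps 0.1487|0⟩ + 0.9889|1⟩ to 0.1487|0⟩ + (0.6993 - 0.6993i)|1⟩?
T†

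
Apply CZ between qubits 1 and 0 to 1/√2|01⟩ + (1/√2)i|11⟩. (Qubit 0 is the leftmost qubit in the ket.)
1/√2|01⟩ - (1/√2)i|11⟩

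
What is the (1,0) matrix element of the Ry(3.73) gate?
0.957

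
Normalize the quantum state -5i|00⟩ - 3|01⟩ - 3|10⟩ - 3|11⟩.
-0.6934i|00⟩ - 0.416|01⟩ - 0.416|10⟩ - 0.416|11⟩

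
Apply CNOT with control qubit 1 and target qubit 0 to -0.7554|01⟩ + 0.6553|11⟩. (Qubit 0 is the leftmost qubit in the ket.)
0.6553|01⟩ - 0.7554|11⟩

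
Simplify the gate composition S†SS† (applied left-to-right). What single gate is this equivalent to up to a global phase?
S†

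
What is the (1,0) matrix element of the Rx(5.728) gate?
-0.274i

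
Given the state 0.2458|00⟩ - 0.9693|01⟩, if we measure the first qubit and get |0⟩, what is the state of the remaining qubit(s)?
0.2458|0⟩ - 0.9693|1⟩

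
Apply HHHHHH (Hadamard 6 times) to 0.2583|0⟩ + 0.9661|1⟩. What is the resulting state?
0.2583|0⟩ + 0.9661|1⟩

H² = I, so an even number of Hadamards cancels: H^6 = I and the state is unchanged.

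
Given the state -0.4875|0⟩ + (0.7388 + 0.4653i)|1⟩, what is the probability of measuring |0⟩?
0.2377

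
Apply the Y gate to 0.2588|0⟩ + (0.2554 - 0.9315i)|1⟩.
(-0.9315 - 0.2554i)|0⟩ + 0.2588i|1⟩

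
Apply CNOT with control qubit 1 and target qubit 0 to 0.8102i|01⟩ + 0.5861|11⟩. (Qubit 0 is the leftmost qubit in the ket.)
0.5861|01⟩ + 0.8102i|11⟩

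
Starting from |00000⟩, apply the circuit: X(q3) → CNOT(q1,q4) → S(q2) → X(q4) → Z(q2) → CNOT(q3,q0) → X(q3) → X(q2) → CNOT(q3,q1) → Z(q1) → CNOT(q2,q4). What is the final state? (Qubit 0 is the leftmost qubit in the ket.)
|10100⟩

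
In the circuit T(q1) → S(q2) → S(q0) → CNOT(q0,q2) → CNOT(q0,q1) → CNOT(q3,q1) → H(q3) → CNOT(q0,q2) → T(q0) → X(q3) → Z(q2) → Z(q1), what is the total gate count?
12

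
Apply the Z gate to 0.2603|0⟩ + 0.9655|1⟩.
0.2603|0⟩ - 0.9655|1⟩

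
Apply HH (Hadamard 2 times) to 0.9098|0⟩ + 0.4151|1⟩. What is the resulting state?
0.9098|0⟩ + 0.4151|1⟩

H² = I, so an even number of Hadamards cancels: H^2 = I and the state is unchanged.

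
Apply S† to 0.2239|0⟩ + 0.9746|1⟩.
0.2239|0⟩ - 0.9746i|1⟩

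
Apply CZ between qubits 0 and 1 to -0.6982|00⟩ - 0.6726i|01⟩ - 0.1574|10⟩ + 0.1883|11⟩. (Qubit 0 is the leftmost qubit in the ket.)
-0.6982|00⟩ - 0.6726i|01⟩ - 0.1574|10⟩ - 0.1883|11⟩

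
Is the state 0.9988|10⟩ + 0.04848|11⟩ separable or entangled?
Separable

Writing the state as a|00⟩ + b|01⟩ + c|10⟩ + d|11⟩, it is a product state iff ad − bc = 0.
Here (a, b, c, d) = (0, 0, 0.9988, 0.04848): ad − bc = (0)(0.04848) − (0)(0.9988) = 0, so the state is separable.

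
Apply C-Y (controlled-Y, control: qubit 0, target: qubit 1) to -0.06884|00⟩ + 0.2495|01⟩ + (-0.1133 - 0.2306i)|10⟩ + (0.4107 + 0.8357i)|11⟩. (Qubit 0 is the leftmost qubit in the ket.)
-0.06884|00⟩ + 0.2495|01⟩ + (0.8357 - 0.4107i)|10⟩ + (0.2306 - 0.1133i)|11⟩

C-Y leaves the control-|0⟩ kets |00⟩, |01⟩ unchanged and applies Y to qubit 1 on the control-|1⟩ pair (|10⟩, |11⟩).
Y = [[0, -i], [i, 0]].
With a = amp(|10⟩) = (-0.1133 - 0.2306i) and b = amp(|11⟩) = (0.4107 + 0.8357i):
new amp(|10⟩) = (-i)·b = (0.8357 - 0.4107i)
new amp(|11⟩) = (i)·a = (0.2306 - 0.1133i)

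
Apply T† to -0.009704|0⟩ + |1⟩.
-0.009704|0⟩ + (1/√2 - (1/√2)i)|1⟩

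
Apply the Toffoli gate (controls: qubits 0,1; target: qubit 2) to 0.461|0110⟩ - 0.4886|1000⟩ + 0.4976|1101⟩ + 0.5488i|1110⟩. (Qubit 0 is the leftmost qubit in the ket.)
0.461|0110⟩ - 0.4886|1000⟩ + 0.5488i|1100⟩ + 0.4976|1111⟩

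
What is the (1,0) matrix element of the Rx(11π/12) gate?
-0.9914i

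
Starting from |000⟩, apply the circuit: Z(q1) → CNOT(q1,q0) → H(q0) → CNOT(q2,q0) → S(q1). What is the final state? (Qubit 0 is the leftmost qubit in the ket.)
1/√2|000⟩ + 1/√2|100⟩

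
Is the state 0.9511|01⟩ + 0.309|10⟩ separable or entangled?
Entangled

Writing the state as a|00⟩ + b|01⟩ + c|10⟩ + d|11⟩, it is a product state iff ad − bc = 0.
Here (a, b, c, d) = (0, 0.9511, 0.309, 0): ad − bc = (0)(0) − (0.9511)(0.309) = -0.2939 ≠ 0, so the state is entangled.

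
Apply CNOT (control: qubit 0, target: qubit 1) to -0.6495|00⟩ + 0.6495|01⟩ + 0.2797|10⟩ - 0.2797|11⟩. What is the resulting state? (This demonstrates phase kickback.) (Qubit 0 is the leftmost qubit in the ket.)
-0.6495|00⟩ + 0.6495|01⟩ - 0.2797|10⟩ + 0.2797|11⟩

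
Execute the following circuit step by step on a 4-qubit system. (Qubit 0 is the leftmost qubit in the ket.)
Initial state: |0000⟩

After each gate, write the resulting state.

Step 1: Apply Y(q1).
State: i|0100⟩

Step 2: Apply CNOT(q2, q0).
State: i|0100⟩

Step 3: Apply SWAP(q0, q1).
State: i|1000⟩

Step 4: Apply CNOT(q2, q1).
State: i|1000⟩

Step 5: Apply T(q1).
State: i|1000⟩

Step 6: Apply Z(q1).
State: i|1000⟩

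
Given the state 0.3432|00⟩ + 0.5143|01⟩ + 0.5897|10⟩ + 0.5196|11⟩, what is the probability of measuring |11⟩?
0.27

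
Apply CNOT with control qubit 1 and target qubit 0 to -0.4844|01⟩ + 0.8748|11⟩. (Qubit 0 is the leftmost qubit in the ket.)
0.8748|01⟩ - 0.4844|11⟩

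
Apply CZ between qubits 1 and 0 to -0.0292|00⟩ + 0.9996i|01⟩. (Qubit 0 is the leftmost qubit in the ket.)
-0.0292|00⟩ + 0.9996i|01⟩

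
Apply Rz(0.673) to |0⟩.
(0.9439 - 0.3302i)|0⟩

Rz(0.673) = [[e^(−iθ/2), 0], [0, e^(iθ/2)]] with e^(±iθ/2) = cos(θ/2) ± i·sin(θ/2); θ = 0.673, cos(θ/2) ≈ 0.943916, sin(θ/2) ≈ 0.330185.
With a = amp(|0⟩) = 1 and b = amp(|1⟩) = 0:
new amp(|0⟩) = (0.943916 - 0.330185i)·a = (0.9439 - 0.3302i)
new amp(|1⟩) = (0.943916 + 0.330185i)·b = 0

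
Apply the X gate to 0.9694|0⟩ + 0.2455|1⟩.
0.2455|0⟩ + 0.9694|1⟩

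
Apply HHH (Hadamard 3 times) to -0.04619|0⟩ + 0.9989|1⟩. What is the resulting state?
0.6737|0⟩ - 0.739|1⟩

H² = I, so H^3 = H: a single Hadamard. With (a, b) = (-0.04619, 0.9989), H gives ((a + b)/√2, (a − b)/√2) = (0.6737, -0.739).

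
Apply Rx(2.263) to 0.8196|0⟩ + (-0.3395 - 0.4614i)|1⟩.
(-0.06901 + 0.3073i)|0⟩ + (-0.1444 - 0.938i)|1⟩

Rx(2.263) = [[cos(θ/2), −i·sin(θ/2)], [−i·sin(θ/2), cos(θ/2)]]; θ = 2.263, cos(θ/2) ≈ 0.425303, sin(θ/2) ≈ 0.905051.
With a = amp(|0⟩) = 0.8196 and b = amp(|1⟩) = (-0.3395 - 0.4614i):
new amp(|0⟩) = (0.425303)·a + (-0.905051i)·b = (-0.06901 + 0.3073i)
new amp(|1⟩) = (-0.905051i)·a + (0.425303)·b = (-0.1444 - 0.938i)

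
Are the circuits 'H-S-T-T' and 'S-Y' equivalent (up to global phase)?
No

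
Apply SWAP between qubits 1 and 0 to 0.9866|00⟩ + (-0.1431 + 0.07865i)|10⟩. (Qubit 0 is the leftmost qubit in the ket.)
0.9866|00⟩ + (-0.1431 + 0.07865i)|01⟩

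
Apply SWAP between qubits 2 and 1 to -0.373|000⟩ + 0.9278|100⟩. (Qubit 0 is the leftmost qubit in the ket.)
-0.373|000⟩ + 0.9278|100⟩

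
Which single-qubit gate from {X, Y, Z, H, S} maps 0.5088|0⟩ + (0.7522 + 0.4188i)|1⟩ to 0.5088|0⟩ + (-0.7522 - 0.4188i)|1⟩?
Z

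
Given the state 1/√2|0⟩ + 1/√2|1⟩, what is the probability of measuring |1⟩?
1/2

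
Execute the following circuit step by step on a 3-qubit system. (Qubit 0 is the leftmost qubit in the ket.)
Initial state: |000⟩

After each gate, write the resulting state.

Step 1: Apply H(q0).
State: 1/√2|000⟩ + 1/√2|100⟩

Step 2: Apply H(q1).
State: 1/2|000⟩ + 1/2|010⟩ + 1/2|100⟩ + 1/2|110⟩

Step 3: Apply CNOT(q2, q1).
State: 1/2|000⟩ + 1/2|010⟩ + 1/2|100⟩ + 1/2|110⟩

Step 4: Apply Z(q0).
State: 1/2|000⟩ + 1/2|010⟩ - 1/2|100⟩ - 1/2|110⟩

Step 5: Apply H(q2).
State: 1/√8|000⟩ + 1/√8|001⟩ + 1/√8|010⟩ + 1/√8|011⟩ - 1/√8|100⟩ - 1/√8|101⟩ - 1/√8|110⟩ - 1/√8|111⟩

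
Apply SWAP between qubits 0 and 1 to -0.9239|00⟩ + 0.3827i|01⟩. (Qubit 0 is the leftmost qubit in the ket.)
-0.9239|00⟩ + 0.3827i|10⟩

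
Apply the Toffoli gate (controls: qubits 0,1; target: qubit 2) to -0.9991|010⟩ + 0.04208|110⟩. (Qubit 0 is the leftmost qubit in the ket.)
-0.9991|010⟩ + 0.04208|111⟩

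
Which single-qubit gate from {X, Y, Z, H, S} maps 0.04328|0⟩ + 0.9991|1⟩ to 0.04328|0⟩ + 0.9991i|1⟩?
S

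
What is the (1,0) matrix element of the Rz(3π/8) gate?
0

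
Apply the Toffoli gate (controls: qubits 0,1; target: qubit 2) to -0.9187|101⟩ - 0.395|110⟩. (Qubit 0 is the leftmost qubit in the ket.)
-0.9187|101⟩ - 0.395|111⟩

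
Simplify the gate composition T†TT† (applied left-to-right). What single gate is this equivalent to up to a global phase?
T†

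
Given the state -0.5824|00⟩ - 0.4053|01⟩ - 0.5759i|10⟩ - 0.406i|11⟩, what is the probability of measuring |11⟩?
0.1648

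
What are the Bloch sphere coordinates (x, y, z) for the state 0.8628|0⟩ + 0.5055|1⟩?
(0.8723, 0, 0.4889)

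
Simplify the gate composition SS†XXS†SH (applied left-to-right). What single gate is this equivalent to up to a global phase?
H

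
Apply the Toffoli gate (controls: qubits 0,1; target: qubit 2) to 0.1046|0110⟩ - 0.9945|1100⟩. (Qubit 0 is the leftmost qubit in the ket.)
0.1046|0110⟩ - 0.9945|1110⟩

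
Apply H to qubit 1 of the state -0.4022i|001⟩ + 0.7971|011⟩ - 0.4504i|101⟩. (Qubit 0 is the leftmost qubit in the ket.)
(0.5636 - 0.2844i)|001⟩ + (-0.5636 - 0.2844i)|011⟩ - 0.3185i|101⟩ - 0.3185i|111⟩

H on qubit 1 mixes each pair of kets that differ only in qubit 1: amplitudes (a, b) of (|…0…⟩, |…1…⟩) become ((a + b)/√2, (a − b)/√2). Kets absent from the input have amplitude 0.
(|001⟩, |011⟩): (a, b) = (-0.4022i, 0.7971) → ((0.5636 - 0.2844i), (-0.5636 - 0.2844i))
(|101⟩, |111⟩): (a, b) = (-0.4504i, 0) → (-0.3185i, -0.3185i)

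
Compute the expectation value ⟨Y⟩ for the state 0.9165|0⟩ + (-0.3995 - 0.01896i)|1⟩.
-0.03475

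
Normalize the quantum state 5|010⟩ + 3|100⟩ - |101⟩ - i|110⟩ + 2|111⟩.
0.7906|010⟩ + 0.4743|100⟩ - 0.1581|101⟩ - 0.1581i|110⟩ + 0.3162|111⟩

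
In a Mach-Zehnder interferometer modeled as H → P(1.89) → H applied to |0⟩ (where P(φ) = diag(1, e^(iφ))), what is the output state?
(0.3431 + 0.4747i)|0⟩ + (0.6569 - 0.4747i)|1⟩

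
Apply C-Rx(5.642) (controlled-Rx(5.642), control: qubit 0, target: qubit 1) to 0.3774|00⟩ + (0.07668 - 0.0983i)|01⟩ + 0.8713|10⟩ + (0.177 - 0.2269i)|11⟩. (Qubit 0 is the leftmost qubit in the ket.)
0.3774|00⟩ + (0.07668 - 0.0983i)|01⟩ + (-0.8984 - 0.05578i)|10⟩ + (-0.168 - 0.05923i)|11⟩

C-Rx(5.642) leaves the control-|0⟩ kets |00⟩, |01⟩ unchanged and applies Rx(5.642) to qubit 1 on the control-|1⟩ pair (|10⟩, |11⟩).
Rx(5.642) = [[cos(θ/2), −i·sin(θ/2)], [−i·sin(θ/2), cos(θ/2)]]; θ = 5.642, cos(θ/2) ≈ -0.949049, sin(θ/2) ≈ 0.315129.
With a = amp(|10⟩) = 0.8713 and b = amp(|11⟩) = (0.177 - 0.2269i):
new amp(|10⟩) = (-0.949049)·a + (-0.315129i)·b = (-0.8984 - 0.05578i)
new amp(|11⟩) = (-0.315129i)·a + (-0.949049)·b = (-0.168 - 0.05923i)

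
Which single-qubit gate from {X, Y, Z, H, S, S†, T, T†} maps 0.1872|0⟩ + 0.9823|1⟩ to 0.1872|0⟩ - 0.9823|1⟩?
Z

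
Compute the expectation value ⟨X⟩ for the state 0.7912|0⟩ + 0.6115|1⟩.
0.9676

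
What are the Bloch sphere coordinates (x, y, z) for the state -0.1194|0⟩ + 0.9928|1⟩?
(-0.2371, 0, -0.9714)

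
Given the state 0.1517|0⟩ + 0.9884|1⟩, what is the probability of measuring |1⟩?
0.9769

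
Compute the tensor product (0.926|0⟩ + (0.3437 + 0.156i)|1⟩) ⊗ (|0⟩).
0.926|00⟩ + (0.3437 + 0.156i)|10⟩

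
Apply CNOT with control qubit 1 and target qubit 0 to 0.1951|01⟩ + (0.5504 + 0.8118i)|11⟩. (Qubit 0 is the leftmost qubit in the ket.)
(0.5504 + 0.8118i)|01⟩ + 0.1951|11⟩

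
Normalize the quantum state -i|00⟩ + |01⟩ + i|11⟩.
-(1/√3)i|00⟩ + 1/√3|01⟩ + (1/√3)i|11⟩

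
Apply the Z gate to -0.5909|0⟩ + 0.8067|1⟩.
-0.5909|0⟩ - 0.8067|1⟩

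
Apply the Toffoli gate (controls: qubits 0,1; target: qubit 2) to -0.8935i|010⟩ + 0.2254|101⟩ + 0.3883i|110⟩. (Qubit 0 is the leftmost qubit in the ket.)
-0.8935i|010⟩ + 0.2254|101⟩ + 0.3883i|111⟩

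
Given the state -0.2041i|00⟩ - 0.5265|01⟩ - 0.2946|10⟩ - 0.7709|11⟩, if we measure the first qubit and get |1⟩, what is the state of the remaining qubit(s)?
-0.357|0⟩ - 0.9341|1⟩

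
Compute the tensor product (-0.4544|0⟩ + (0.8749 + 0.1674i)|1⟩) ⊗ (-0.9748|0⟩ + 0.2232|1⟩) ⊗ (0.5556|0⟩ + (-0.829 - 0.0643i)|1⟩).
0.2461|000⟩ + (-0.3672 - 0.02848i)|001⟩ - 0.05635|010⟩ + (0.08408 + 0.006521i)|011⟩ + (-0.4738 - 0.09066i)|100⟩ + (0.6965 + 0.1901i)|101⟩ + (0.1085 + 0.02076i)|110⟩ + (-0.1595 - 0.04353i)|111⟩

amp(|b₁b₂…⟩) = product of the factor amplitudes for bits b₁, b₂, …; only kets whose every factor amplitude is nonzero survive.
|000⟩: (-0.4544)(-0.9748)(0.5556) = 0.2461
|001⟩: (-0.4544)(-0.9748)(-0.829 - 0.0643i) = (-0.3672 - 0.02848i)
|010⟩: (-0.4544)(0.2232)(0.5556) = -0.05635
|011⟩: (-0.4544)(0.2232)(-0.829 - 0.0643i) = (0.08408 + 0.006521i)
|100⟩: (0.8749 + 0.1674i)(-0.9748)(0.5556) = (-0.4738 - 0.09066i)
|101⟩: (0.8749 + 0.1674i)(-0.9748)(-0.829 - 0.0643i) = (0.6965 + 0.1901i)
|110⟩: (0.8749 + 0.1674i)(0.2232)(0.5556) = (0.1085 + 0.02076i)
|111⟩: (0.8749 + 0.1674i)(0.2232)(-0.829 - 0.0643i) = (-0.1595 - 0.04353i)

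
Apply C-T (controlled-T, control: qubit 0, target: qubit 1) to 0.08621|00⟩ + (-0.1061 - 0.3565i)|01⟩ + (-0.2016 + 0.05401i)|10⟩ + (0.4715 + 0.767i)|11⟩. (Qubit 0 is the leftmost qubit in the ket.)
0.08621|00⟩ + (-0.1061 - 0.3565i)|01⟩ + (-0.2016 + 0.05401i)|10⟩ + (-0.209 + 0.8758i)|11⟩

C-T leaves the control-|0⟩ kets |00⟩, |01⟩ unchanged and applies T to qubit 1 on the control-|1⟩ pair (|10⟩, |11⟩).
T = [[1, 0], [0, (1/√2 + (1/√2)i)]].
With a = amp(|10⟩) = (-0.2016 + 0.05401i) and b = amp(|11⟩) = (0.4715 + 0.767i):
new amp(|10⟩) = (1)·a = (-0.2016 + 0.05401i)
new amp(|11⟩) = (1/√2 + (1/√2)i)·b = (-0.209 + 0.8758i)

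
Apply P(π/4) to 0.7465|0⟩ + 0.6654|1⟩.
0.7465|0⟩ + (0.4705 + 0.4705i)|1⟩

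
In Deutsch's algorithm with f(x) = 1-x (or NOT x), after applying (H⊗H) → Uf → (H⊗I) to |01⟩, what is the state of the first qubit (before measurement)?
|1⟩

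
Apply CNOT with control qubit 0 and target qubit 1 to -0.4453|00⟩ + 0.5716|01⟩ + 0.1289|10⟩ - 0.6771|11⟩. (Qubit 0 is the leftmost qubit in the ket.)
-0.4453|00⟩ + 0.5716|01⟩ - 0.6771|10⟩ + 0.1289|11⟩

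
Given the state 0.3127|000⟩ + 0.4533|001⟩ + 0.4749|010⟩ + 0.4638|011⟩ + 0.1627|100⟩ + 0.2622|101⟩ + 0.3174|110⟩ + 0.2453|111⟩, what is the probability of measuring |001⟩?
0.2055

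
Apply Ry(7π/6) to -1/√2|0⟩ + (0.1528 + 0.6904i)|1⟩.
(0.03542 - 0.6669i)|0⟩ + (-0.7226 - 0.1787i)|1⟩

Ry(7π/6) = [[cos(θ/2), −sin(θ/2)], [sin(θ/2), cos(θ/2)]]; θ = 7π/6, cos(θ/2) ≈ -0.258819, sin(θ/2) ≈ 0.965926.
With a = amp(|0⟩) = -1/√2 and b = amp(|1⟩) = (0.1528 + 0.6904i):
new amp(|0⟩) = (-0.258819)·a + (-0.965926)·b = (0.03542 - 0.6669i)
new amp(|1⟩) = (0.965926)·a + (-0.258819)·b = (-0.7226 - 0.1787i)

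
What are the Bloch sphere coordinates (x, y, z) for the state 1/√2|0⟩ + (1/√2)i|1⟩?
(0, 1, 0)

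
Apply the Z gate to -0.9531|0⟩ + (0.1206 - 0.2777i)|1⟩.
-0.9531|0⟩ + (-0.1206 + 0.2777i)|1⟩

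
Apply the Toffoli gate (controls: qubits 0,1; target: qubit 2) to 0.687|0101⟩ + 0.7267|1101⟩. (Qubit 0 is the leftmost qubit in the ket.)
0.687|0101⟩ + 0.7267|1111⟩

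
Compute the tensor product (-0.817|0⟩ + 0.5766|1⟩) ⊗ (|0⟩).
-0.817|00⟩ + 0.5766|10⟩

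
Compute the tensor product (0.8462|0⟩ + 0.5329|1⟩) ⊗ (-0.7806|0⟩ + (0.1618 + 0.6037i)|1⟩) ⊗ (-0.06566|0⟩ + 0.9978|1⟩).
0.04337|000⟩ - 0.6591|001⟩ + (-0.00899 - 0.03354i)|010⟩ + (0.1366 + 0.5097i)|011⟩ + 0.02731|100⟩ - 0.4151|101⟩ + (-0.005661 - 0.02112i)|110⟩ + (0.08603 + 0.321i)|111⟩

amp(|b₁b₂…⟩) = product of the factor amplitudes for bits b₁, b₂, …; only kets whose every factor amplitude is nonzero survive.
|000⟩: (0.8462)(-0.7806)(-0.06566) = 0.04337
|001⟩: (0.8462)(-0.7806)(0.9978) = -0.6591
|010⟩: (0.8462)(0.1618 + 0.6037i)(-0.06566) = (-0.00899 - 0.03354i)
|011⟩: (0.8462)(0.1618 + 0.6037i)(0.9978) = (0.1366 + 0.5097i)
|100⟩: (0.5329)(-0.7806)(-0.06566) = 0.02731
|101⟩: (0.5329)(-0.7806)(0.9978) = -0.4151
|110⟩: (0.5329)(0.1618 + 0.6037i)(-0.06566) = (-0.005661 - 0.02112i)
|111⟩: (0.5329)(0.1618 + 0.6037i)(0.9978) = (0.08603 + 0.321i)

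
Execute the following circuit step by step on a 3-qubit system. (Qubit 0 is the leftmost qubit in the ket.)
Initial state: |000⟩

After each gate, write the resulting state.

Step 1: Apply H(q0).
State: 1/√2|000⟩ + 1/√2|100⟩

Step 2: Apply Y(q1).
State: (1/√2)i|010⟩ + (1/√2)i|110⟩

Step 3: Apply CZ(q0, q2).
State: (1/√2)i|010⟩ + (1/√2)i|110⟩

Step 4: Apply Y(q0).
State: 1/√2|010⟩ - 1/√2|110⟩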